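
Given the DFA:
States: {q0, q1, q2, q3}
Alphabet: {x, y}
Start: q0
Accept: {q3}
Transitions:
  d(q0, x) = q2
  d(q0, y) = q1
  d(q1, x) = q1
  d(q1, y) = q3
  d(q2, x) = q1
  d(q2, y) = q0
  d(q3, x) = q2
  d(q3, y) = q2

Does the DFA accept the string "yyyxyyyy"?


Trace: q0 -> q1 -> q3 -> q2 -> q1 -> q3 -> q2 -> q0 -> q1
Final state: q1
Accept states: {q3}

No, rejected (final state q1 is not an accept state)


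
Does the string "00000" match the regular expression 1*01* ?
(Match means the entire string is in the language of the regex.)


|string| = 5; first = '0'; last = '0'

No, "00000" does not match 1*01*


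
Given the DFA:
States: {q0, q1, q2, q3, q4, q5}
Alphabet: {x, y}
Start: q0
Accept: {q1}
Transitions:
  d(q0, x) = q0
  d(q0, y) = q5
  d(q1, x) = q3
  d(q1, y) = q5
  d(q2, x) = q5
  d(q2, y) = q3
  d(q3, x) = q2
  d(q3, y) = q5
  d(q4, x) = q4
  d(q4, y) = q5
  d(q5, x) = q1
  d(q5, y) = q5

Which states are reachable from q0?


BFS from q0:
  layer 0: {q0}
  layer 1: {q5}
  layer 2: {q1}
  layer 3: {q3}
  layer 4: {q2}

{q0, q1, q2, q3, q5}


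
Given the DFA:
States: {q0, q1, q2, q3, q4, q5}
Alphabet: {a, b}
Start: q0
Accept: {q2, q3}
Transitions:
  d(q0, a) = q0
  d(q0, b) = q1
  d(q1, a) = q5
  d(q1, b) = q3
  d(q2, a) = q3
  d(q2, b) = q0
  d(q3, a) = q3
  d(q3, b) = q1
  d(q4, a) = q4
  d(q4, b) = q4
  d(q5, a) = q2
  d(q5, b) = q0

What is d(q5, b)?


Looking up transition d(q5, b)

q0


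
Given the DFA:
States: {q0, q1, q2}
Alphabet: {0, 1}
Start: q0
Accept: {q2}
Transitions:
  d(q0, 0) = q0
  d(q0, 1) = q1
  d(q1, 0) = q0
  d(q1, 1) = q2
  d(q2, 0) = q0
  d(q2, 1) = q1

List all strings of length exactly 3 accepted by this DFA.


All strings of length 3: 8 total
Accepted: 1

"011"


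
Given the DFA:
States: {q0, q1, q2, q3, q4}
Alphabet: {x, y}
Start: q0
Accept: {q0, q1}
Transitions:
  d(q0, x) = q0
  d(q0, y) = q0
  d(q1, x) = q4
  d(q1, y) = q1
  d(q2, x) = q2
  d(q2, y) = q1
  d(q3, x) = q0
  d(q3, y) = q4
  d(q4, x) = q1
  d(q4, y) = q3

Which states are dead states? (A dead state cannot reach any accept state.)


Forward reachability from each state:
  q0 -> reaches accept state q0 (live)
  q1 -> reaches accept state q0 (live)
  q2 -> reaches accept state q0 (live)
  q3 -> reaches accept state q0 (live)
  q4 -> reaches accept state q0 (live)

None (all states can reach an accept state)


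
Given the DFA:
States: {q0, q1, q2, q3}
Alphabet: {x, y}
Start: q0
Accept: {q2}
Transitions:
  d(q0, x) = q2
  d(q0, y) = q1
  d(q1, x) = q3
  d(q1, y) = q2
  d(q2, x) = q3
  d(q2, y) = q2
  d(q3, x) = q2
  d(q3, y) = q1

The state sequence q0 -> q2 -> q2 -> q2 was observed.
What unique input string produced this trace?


Trace back each transition to find the symbol:
  q0 --[x]--> q2
  q2 --[y]--> q2
  q2 --[y]--> q2

"xyy"


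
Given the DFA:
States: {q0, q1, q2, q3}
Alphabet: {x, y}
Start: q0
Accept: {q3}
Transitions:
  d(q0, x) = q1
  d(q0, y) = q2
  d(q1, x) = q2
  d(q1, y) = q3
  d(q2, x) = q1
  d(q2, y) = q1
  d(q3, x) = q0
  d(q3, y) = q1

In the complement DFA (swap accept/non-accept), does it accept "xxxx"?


Trace: q0 -> q1 -> q2 -> q1 -> q2
Final: q2
Original accept: {q3}
Complement: q2 is not in original accept

Yes, complement accepts (original rejects)


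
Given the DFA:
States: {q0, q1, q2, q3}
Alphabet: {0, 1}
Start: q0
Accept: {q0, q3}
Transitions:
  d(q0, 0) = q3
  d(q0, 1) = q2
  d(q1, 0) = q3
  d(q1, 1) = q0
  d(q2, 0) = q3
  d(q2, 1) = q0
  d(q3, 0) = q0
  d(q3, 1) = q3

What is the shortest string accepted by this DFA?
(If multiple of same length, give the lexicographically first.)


BFS by string length (lex-first path to each state shown):
  len 0: q0<-""
Found accept state at length 0.

"" (empty string)


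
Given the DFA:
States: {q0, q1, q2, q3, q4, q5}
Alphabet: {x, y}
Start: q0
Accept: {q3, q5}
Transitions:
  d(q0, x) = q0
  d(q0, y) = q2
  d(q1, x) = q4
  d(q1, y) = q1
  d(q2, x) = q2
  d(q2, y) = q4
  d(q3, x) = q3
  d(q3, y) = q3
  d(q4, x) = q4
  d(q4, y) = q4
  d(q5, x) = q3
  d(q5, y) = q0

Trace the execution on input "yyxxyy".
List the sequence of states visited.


Input: yyxxyy
d(q0, y) = q2
d(q2, y) = q4
d(q4, x) = q4
d(q4, x) = q4
d(q4, y) = q4
d(q4, y) = q4


q0 -> q2 -> q4 -> q4 -> q4 -> q4 -> q4


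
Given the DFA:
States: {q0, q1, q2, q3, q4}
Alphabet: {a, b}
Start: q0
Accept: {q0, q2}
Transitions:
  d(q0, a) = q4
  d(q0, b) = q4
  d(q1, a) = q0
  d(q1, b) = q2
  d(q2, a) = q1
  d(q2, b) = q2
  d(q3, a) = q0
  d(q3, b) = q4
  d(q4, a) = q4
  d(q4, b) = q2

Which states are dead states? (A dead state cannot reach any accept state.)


Forward reachability from each state:
  q0 -> reaches accept state q0 (live)
  q1 -> reaches accept state q0 (live)
  q2 -> reaches accept state q0 (live)
  q3 -> reaches accept state q0 (live)
  q4 -> reaches accept state q0 (live)

None (all states can reach an accept state)


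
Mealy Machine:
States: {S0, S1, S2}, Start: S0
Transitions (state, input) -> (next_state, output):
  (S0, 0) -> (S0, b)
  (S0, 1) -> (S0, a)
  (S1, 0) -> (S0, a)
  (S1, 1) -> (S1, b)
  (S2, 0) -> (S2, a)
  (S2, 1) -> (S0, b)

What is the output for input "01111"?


Step-by-step:
  (S0, 0) -> (S0, b)
  (S0, 1) -> (S0, a)
  (S0, 1) -> (S0, a)
  (S0, 1) -> (S0, a)
  (S0, 1) -> (S0, a)

"baaaa"


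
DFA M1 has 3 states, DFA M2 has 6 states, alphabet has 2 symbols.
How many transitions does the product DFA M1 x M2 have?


Product DFA has 3 * 6 = 18 states.
Each has 2 transitions: 18 * 2 = 36

36


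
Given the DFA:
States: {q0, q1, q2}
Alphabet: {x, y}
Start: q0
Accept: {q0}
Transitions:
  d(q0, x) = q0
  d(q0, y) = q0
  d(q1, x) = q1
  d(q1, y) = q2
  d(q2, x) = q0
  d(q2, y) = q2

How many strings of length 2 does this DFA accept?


Enumerating all length-2 strings:
  "xx" -> q0 [accept]
  "xy" -> q0 [accept]
  "yx" -> q0 [accept]
  "yy" -> q0 [accept]

4 out of 4


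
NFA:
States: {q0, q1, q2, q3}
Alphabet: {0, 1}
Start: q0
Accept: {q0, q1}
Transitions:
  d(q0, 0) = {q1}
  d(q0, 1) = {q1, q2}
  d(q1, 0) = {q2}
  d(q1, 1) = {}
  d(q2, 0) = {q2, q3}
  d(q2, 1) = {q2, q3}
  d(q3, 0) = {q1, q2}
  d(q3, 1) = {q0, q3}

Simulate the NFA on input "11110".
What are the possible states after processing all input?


Start: {q0}
  --1--> {q1, q2}
  --1--> {q2, q3}
  --1--> {q0, q2, q3}
  --1--> {q0, q1, q2, q3}
  --0--> {q1, q2, q3}

{q1, q2, q3}


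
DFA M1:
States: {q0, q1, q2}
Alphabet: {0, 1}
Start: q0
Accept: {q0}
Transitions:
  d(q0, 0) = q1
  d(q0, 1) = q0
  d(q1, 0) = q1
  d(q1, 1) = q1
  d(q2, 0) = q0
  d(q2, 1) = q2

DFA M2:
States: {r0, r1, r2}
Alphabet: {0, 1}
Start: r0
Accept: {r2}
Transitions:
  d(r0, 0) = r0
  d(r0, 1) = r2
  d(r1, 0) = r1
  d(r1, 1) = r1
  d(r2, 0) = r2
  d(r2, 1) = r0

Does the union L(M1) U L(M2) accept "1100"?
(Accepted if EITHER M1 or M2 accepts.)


M1: final=q1 accepted=False
M2: final=r0 accepted=False

No, union rejects (neither accepts)


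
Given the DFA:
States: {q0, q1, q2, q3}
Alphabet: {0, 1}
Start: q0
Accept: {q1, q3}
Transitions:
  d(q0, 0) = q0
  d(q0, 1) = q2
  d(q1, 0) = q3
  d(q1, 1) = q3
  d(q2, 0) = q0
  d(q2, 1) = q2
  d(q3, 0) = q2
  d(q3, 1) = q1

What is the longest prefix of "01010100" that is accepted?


Run the DFA, marking each prefix where the state is accepting:
  "" -> q0 [reject]
  "0" -> q0 [reject]
  "01" -> q2 [reject]
  "010" -> q0 [reject]
  "0101" -> q2 [reject]
  "01010" -> q0 [reject]
  "010101" -> q2 [reject]
  "0101010" -> q0 [reject]
  "01010100" -> q0 [reject]

No prefix is accepted


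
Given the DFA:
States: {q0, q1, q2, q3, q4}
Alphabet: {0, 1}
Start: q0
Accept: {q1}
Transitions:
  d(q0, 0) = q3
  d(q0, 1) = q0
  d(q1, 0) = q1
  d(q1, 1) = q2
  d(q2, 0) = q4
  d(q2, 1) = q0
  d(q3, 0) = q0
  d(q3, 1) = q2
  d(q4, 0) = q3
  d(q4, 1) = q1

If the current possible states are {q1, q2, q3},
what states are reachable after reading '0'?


Apply transition on '0' from each current state:
  d(q1, 0) = q1
  d(q2, 0) = q4
  d(q3, 0) = q0

{q0, q1, q4}


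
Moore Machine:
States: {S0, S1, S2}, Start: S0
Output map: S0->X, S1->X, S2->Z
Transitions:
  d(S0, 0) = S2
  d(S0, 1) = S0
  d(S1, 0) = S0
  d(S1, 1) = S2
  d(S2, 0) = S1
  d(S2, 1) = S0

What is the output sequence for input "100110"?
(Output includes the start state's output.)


Start: S0 (output X)
  --1--> S0 (output X)
  --0--> S2 (output Z)
  --0--> S1 (output X)
  --1--> S2 (output Z)
  --1--> S0 (output X)
  --0--> S2 (output Z)

"XXZXZXZ"


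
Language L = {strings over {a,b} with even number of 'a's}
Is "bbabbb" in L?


count('a') = 1; 1 mod 2 = 1

No, "bbabbb" is not in L


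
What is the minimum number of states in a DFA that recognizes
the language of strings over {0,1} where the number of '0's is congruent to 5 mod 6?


States track (count of '0') mod 6.
Need 6 states: one per remainder 0..5; accept = remainder 5.

6


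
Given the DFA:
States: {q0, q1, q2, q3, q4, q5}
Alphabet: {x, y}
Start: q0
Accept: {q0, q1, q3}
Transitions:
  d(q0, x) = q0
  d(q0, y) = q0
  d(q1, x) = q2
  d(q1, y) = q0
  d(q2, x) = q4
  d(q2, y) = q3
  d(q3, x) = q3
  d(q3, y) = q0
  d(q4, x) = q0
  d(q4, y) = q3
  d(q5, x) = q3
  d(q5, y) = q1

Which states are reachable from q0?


BFS from q0:
  layer 0: {q0}

{q0}


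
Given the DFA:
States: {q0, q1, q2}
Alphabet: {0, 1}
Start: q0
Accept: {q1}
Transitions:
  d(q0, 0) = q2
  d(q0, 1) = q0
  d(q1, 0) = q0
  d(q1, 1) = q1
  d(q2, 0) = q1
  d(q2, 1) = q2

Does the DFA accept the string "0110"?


Trace: q0 -> q2 -> q2 -> q2 -> q1
Final state: q1
Accept states: {q1}

Yes, accepted (final state q1 is an accept state)


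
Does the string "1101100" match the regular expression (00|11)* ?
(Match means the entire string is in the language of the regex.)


|string| = 7; first = '1'; last = '0'

No, "1101100" does not match (00|11)*


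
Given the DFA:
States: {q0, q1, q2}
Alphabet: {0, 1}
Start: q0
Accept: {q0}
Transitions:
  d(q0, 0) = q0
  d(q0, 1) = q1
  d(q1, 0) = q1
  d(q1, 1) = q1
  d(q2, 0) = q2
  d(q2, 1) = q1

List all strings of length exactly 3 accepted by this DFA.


All strings of length 3: 8 total
Accepted: 1

"000"


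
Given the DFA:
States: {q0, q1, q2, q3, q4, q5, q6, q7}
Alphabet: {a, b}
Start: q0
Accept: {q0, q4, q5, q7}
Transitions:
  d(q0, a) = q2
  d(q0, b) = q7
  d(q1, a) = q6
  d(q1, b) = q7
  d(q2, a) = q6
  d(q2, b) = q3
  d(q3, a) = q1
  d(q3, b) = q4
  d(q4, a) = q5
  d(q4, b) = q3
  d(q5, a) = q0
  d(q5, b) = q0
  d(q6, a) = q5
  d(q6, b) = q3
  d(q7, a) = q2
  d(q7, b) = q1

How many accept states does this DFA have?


Accept states listed: {q0, q4, q5, q7}
Counting: q0(1) q4(2) q5(3) q7(4)

4


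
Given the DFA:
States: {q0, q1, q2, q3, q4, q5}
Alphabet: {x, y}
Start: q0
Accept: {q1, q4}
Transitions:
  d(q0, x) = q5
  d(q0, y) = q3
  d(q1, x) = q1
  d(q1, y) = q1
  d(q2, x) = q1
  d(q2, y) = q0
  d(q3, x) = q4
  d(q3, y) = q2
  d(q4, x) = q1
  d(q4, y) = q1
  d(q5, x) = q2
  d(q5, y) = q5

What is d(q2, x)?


Looking up transition d(q2, x)

q1


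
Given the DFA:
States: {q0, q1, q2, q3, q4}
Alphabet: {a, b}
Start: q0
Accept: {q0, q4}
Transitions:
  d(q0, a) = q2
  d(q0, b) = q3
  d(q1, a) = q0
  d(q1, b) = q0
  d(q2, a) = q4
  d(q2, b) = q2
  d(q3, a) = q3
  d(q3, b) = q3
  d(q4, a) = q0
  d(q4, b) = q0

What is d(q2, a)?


Looking up transition d(q2, a)

q4


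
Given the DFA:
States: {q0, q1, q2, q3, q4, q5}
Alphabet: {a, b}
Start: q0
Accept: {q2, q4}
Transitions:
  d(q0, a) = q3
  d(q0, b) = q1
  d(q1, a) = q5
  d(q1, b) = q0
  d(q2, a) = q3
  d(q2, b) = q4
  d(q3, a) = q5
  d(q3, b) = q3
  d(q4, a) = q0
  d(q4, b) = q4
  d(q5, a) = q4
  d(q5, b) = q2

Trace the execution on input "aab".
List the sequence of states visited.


Input: aab
d(q0, a) = q3
d(q3, a) = q5
d(q5, b) = q2


q0 -> q3 -> q5 -> q2


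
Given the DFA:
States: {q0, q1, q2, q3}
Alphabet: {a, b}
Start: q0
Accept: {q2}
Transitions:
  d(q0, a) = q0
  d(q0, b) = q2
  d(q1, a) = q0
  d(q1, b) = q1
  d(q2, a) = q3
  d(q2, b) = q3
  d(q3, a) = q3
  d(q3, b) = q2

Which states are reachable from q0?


BFS from q0:
  layer 0: {q0}
  layer 1: {q2}
  layer 2: {q3}

{q0, q2, q3}


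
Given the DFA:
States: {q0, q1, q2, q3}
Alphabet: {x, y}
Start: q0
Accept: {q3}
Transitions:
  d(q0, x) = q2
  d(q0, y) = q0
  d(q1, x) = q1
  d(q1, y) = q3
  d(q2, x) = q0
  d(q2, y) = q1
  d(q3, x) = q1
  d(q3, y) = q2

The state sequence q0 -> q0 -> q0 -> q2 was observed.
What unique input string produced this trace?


Trace back each transition to find the symbol:
  q0 --[y]--> q0
  q0 --[y]--> q0
  q0 --[x]--> q2

"yyx"


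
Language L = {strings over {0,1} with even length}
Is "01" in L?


length = 2; 2 mod 2 = 0

Yes, "01" is in L


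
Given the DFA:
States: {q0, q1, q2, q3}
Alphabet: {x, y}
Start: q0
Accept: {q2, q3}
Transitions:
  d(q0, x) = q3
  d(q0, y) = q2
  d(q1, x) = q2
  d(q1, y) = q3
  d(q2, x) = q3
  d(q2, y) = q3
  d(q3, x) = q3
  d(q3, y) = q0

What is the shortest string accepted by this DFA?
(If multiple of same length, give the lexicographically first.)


BFS by string length (lex-first path to each state shown):
  len 0: q0<-""
  len 1: q2<-"y", q3<-"x"
Found accept state at length 1.

"x"


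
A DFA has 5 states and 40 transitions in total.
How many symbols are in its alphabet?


Each state has exactly one transition per symbol.
|alphabet| = transitions / states = 40 / 5 = 8

8


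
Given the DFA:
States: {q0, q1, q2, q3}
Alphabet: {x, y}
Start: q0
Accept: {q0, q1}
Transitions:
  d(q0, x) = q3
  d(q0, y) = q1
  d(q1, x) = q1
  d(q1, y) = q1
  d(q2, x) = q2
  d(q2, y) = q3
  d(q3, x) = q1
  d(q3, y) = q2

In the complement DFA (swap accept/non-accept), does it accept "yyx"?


Trace: q0 -> q1 -> q1 -> q1
Final: q1
Original accept: {q0, q1}
Complement: q1 is in original accept

No, complement rejects (original accepts)


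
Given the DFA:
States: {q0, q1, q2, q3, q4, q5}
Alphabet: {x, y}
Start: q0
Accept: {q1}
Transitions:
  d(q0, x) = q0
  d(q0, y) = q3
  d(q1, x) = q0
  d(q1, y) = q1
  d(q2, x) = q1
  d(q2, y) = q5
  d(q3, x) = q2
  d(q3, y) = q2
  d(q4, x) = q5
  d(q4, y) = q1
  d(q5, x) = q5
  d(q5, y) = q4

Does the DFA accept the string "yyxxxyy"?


Trace: q0 -> q3 -> q2 -> q1 -> q0 -> q0 -> q3 -> q2
Final state: q2
Accept states: {q1}

No, rejected (final state q2 is not an accept state)


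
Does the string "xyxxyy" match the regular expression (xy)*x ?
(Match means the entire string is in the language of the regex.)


|string| = 6; first = 'x'; last = 'y'

No, "xyxxyy" does not match (xy)*x


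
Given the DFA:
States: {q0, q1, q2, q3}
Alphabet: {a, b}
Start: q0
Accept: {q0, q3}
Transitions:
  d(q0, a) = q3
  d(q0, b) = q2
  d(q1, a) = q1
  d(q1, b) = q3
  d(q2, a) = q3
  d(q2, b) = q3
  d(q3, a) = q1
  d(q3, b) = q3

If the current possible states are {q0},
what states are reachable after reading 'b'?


Apply transition on 'b' from each current state:
  d(q0, b) = q2

{q2}


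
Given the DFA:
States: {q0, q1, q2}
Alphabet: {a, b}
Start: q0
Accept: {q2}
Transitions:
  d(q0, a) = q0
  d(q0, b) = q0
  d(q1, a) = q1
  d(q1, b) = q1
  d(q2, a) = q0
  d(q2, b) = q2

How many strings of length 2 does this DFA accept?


Enumerating all length-2 strings:
  "aa" -> q0 [reject]
  "ab" -> q0 [reject]
  "ba" -> q0 [reject]
  "bb" -> q0 [reject]

0 out of 4


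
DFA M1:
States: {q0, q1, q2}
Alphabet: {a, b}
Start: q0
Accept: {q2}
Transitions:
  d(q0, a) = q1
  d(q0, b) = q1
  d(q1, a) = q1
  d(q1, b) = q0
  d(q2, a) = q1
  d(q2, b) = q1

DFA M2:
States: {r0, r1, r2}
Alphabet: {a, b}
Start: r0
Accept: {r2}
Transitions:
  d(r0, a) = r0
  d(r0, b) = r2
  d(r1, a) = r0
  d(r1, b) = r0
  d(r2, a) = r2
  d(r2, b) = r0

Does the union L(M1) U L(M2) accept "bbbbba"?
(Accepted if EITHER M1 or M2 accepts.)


M1: final=q1 accepted=False
M2: final=r2 accepted=True

Yes, union accepts


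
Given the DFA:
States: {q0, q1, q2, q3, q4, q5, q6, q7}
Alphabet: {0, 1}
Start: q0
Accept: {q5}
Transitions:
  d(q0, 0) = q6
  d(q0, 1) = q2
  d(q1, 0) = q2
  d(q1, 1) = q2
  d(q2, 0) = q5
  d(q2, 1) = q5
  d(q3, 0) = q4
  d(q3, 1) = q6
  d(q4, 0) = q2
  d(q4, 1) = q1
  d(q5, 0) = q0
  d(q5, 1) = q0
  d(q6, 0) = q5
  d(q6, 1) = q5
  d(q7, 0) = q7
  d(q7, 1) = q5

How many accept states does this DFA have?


Accept states listed: {q5}
Counting: q5(1)

1


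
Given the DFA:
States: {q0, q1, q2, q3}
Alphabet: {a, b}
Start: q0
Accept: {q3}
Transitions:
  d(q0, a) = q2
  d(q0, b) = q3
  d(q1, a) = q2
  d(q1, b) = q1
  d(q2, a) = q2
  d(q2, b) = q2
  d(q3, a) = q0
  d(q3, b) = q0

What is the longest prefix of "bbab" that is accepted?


Run the DFA, marking each prefix where the state is accepting:
  "" -> q0 [reject]
  "b" -> q3 [accept]
  "bb" -> q0 [reject]
  "bba" -> q2 [reject]
  "bbab" -> q2 [reject]

"b"


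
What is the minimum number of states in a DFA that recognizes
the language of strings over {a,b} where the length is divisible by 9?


States track (length) mod 9.
Need 9 states: one per remainder 0..8; accept = remainder 0.

9


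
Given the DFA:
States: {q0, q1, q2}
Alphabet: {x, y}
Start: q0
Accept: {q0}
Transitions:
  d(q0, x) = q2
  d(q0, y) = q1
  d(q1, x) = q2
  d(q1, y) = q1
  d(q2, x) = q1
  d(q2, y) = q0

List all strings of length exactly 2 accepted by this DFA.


All strings of length 2: 4 total
Accepted: 1

"xy"


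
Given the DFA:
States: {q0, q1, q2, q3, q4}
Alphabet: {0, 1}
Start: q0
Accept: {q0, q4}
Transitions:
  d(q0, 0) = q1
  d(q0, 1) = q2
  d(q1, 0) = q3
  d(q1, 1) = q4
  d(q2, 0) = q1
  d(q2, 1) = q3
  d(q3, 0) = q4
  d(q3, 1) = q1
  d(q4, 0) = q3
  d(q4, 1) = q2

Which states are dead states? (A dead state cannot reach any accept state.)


Forward reachability from each state:
  q0 -> reaches accept state q0 (live)
  q1 -> reaches accept state q4 (live)
  q2 -> reaches accept state q4 (live)
  q3 -> reaches accept state q4 (live)
  q4 -> reaches accept state q4 (live)

None (all states can reach an accept state)


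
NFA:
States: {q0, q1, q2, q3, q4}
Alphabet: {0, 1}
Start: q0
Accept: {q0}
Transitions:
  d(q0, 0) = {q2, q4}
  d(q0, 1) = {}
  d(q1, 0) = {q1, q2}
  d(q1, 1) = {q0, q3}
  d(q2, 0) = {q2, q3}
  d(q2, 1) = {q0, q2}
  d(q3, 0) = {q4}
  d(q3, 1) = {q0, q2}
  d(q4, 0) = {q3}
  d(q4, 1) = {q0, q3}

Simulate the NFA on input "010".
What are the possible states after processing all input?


Start: {q0}
  --0--> {q2, q4}
  --1--> {q0, q2, q3}
  --0--> {q2, q3, q4}

{q2, q3, q4}


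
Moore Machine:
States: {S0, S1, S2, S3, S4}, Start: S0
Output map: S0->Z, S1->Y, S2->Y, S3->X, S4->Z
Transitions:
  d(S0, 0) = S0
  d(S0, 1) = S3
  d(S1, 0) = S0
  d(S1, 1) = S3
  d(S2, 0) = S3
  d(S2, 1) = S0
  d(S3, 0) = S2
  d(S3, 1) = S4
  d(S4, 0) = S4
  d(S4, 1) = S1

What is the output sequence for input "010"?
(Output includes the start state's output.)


Start: S0 (output Z)
  --0--> S0 (output Z)
  --1--> S3 (output X)
  --0--> S2 (output Y)

"ZZXY"


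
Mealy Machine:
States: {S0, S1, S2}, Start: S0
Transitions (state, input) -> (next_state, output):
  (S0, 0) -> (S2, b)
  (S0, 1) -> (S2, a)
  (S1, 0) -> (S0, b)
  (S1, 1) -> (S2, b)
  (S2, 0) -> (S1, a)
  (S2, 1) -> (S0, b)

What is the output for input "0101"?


Step-by-step:
  (S0, 0) -> (S2, b)
  (S2, 1) -> (S0, b)
  (S0, 0) -> (S2, b)
  (S2, 1) -> (S0, b)

"bbbb"


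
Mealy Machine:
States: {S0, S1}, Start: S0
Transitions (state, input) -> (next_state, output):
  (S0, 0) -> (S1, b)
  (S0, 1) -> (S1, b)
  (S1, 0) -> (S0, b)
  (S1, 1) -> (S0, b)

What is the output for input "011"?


Step-by-step:
  (S0, 0) -> (S1, b)
  (S1, 1) -> (S0, b)
  (S0, 1) -> (S1, b)

"bbb"


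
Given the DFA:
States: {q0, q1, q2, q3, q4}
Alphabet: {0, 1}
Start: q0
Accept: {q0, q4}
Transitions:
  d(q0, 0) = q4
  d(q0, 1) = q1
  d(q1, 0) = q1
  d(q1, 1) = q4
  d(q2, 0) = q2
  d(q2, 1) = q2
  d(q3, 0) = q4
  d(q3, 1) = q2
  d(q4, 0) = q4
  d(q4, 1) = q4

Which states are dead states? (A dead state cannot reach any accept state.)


Forward reachability from each state:
  q0 -> reaches accept state q0 (live)
  q1 -> reaches accept state q4 (live)
  q2 -> reaches {q2}, no accept state (dead)
  q3 -> reaches accept state q4 (live)
  q4 -> reaches accept state q4 (live)

{q2}


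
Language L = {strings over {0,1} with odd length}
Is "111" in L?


length = 3; 3 mod 2 = 1

Yes, "111" is in L


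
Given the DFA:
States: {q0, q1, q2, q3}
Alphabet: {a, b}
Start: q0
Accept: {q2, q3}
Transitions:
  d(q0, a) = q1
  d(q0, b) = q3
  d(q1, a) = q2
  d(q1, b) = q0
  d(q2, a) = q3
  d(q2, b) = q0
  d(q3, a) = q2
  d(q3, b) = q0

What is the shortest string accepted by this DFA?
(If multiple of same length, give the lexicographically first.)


BFS by string length (lex-first path to each state shown):
  len 0: q0<-""
  len 1: q1<-"a", q3<-"b"
Found accept state at length 1.

"b"


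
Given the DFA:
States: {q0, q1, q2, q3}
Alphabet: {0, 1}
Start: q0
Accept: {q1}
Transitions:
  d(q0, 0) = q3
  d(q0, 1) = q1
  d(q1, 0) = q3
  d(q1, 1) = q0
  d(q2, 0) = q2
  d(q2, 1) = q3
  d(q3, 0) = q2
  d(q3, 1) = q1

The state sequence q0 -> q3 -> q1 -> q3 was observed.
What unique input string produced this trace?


Trace back each transition to find the symbol:
  q0 --[0]--> q3
  q3 --[1]--> q1
  q1 --[0]--> q3

"010"


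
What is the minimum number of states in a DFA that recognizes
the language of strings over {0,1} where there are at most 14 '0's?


States: count = 0, 1, ..., 14 (all accepting; 15 states), plus a dead state for count > 14.
Total: 15 + 1 = 16.

16


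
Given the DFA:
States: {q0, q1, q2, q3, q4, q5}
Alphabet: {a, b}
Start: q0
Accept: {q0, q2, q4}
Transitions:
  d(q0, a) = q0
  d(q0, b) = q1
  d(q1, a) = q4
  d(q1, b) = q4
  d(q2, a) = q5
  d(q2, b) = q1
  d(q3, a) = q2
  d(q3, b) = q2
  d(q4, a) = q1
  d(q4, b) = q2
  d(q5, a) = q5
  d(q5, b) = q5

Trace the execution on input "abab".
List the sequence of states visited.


Input: abab
d(q0, a) = q0
d(q0, b) = q1
d(q1, a) = q4
d(q4, b) = q2


q0 -> q0 -> q1 -> q4 -> q2


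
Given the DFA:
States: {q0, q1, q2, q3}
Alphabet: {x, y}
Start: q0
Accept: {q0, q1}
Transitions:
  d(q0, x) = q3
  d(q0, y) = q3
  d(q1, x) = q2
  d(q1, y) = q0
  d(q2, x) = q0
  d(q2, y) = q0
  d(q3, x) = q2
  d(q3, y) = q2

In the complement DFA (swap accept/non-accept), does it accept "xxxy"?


Trace: q0 -> q3 -> q2 -> q0 -> q3
Final: q3
Original accept: {q0, q1}
Complement: q3 is not in original accept

Yes, complement accepts (original rejects)


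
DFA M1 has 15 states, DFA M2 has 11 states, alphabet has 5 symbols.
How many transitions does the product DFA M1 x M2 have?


Product DFA has 15 * 11 = 165 states.
Each has 5 transitions: 165 * 5 = 825

825


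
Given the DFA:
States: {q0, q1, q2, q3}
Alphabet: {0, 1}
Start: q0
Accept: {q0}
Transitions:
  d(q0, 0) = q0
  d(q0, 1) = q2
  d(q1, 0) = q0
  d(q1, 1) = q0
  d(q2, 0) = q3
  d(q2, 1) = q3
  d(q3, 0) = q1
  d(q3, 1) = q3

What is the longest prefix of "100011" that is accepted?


Run the DFA, marking each prefix where the state is accepting:
  "" -> q0 [accept]
  "1" -> q2 [reject]
  "10" -> q3 [reject]
  "100" -> q1 [reject]
  "1000" -> q0 [accept]
  "10001" -> q2 [reject]
  "100011" -> q3 [reject]

"1000"


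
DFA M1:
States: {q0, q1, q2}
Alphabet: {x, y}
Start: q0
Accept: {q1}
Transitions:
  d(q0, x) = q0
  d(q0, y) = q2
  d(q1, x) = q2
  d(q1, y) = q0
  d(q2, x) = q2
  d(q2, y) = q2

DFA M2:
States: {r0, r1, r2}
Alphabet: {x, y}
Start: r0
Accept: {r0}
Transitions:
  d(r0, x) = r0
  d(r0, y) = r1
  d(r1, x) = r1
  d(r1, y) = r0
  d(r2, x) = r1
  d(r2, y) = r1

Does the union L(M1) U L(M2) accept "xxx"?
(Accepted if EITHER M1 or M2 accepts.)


M1: final=q0 accepted=False
M2: final=r0 accepted=True

Yes, union accepts


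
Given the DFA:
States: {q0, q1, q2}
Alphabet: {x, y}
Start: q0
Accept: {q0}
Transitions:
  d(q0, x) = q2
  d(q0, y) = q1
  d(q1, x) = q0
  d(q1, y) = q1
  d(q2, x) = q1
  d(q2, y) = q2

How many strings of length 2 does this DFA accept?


Enumerating all length-2 strings:
  "xx" -> q1 [reject]
  "xy" -> q2 [reject]
  "yx" -> q0 [accept]
  "yy" -> q1 [reject]

1 out of 4


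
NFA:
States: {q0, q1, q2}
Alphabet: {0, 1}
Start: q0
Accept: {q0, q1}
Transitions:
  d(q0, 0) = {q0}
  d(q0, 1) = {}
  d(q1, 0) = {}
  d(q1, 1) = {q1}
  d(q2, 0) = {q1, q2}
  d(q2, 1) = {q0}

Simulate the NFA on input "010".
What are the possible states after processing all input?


Start: {q0}
  --0--> {q0}
  --1--> {}
  --0--> {}

{} (empty set, no valid transitions)


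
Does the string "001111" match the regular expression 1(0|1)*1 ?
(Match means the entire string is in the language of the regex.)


|string| = 6; first = '0'; last = '1'

No, "001111" does not match 1(0|1)*1


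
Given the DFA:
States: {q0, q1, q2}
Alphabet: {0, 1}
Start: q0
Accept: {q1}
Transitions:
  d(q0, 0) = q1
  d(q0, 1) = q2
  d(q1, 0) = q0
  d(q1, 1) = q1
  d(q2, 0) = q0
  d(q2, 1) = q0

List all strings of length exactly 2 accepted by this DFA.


All strings of length 2: 4 total
Accepted: 1

"01"


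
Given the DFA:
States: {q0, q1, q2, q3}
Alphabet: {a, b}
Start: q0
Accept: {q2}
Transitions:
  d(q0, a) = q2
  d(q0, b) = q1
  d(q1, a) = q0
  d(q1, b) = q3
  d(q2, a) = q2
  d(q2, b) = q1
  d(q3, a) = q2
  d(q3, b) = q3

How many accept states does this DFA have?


Accept states listed: {q2}
Counting: q2(1)

1


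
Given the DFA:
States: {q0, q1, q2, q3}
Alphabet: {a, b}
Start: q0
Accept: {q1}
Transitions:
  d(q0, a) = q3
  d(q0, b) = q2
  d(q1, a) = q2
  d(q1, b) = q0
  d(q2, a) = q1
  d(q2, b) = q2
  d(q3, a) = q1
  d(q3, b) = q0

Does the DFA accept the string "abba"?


Trace: q0 -> q3 -> q0 -> q2 -> q1
Final state: q1
Accept states: {q1}

Yes, accepted (final state q1 is an accept state)


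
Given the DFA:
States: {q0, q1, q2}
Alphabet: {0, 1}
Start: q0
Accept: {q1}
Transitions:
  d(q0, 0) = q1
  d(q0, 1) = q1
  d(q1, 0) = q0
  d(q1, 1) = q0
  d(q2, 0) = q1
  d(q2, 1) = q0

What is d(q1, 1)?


Looking up transition d(q1, 1)

q0


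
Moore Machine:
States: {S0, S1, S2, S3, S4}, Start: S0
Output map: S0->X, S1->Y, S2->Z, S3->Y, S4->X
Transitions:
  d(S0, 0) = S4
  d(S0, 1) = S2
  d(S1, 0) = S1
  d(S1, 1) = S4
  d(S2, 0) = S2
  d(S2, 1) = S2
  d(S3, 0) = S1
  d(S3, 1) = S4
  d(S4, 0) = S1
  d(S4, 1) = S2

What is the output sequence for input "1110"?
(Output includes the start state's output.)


Start: S0 (output X)
  --1--> S2 (output Z)
  --1--> S2 (output Z)
  --1--> S2 (output Z)
  --0--> S2 (output Z)

"XZZZZ"


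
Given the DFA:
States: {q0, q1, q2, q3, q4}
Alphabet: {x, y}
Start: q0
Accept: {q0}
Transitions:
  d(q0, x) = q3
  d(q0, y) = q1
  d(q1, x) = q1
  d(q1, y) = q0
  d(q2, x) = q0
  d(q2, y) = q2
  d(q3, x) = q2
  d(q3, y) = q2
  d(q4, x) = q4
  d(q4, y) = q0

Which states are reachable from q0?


BFS from q0:
  layer 0: {q0}
  layer 1: {q1, q3}
  layer 2: {q2}

{q0, q1, q2, q3}


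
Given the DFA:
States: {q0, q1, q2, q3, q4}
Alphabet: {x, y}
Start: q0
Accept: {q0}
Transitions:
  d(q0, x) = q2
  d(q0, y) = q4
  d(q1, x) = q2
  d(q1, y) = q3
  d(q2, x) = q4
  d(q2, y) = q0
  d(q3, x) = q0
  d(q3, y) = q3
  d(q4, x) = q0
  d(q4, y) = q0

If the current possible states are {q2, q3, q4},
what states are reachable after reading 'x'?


Apply transition on 'x' from each current state:
  d(q2, x) = q4
  d(q3, x) = q0
  d(q4, x) = q0

{q0, q4}


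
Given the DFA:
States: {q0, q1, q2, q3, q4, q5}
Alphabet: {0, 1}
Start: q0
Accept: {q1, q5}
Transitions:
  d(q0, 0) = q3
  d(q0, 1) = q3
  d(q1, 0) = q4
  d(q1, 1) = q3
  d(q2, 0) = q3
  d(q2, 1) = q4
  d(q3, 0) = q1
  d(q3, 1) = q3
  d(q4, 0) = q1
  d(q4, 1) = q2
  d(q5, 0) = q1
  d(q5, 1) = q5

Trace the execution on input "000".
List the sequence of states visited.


Input: 000
d(q0, 0) = q3
d(q3, 0) = q1
d(q1, 0) = q4


q0 -> q3 -> q1 -> q4


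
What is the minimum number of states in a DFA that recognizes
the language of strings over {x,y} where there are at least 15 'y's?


States: count = 0, 1, ..., 14, and a final '>= 15' state.
Total: 15 + 1 = 16. Accept = '>= 15' state.

16


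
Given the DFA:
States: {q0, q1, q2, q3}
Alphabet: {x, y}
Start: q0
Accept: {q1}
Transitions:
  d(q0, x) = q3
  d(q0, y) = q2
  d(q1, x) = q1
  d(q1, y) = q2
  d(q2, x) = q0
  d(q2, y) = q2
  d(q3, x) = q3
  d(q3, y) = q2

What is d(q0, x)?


Looking up transition d(q0, x)

q3


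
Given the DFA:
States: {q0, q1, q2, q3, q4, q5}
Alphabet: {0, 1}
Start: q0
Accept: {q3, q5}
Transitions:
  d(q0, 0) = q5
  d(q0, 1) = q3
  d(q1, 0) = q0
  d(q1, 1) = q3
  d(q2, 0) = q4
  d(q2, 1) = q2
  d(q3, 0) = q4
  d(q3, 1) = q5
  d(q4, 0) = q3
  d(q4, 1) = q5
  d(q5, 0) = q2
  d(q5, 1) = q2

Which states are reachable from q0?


BFS from q0:
  layer 0: {q0}
  layer 1: {q3, q5}
  layer 2: {q2, q4}

{q0, q2, q3, q4, q5}


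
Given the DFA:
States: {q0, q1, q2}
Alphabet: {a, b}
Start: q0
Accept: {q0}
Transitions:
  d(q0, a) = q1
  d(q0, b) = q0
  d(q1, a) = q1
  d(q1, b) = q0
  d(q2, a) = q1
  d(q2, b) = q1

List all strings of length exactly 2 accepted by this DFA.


All strings of length 2: 4 total
Accepted: 2

"ab", "bb"


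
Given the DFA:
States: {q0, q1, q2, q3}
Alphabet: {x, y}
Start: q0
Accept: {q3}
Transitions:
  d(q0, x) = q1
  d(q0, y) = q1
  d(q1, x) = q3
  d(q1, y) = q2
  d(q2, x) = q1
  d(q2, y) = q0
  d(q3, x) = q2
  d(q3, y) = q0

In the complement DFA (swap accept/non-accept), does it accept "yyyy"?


Trace: q0 -> q1 -> q2 -> q0 -> q1
Final: q1
Original accept: {q3}
Complement: q1 is not in original accept

Yes, complement accepts (original rejects)


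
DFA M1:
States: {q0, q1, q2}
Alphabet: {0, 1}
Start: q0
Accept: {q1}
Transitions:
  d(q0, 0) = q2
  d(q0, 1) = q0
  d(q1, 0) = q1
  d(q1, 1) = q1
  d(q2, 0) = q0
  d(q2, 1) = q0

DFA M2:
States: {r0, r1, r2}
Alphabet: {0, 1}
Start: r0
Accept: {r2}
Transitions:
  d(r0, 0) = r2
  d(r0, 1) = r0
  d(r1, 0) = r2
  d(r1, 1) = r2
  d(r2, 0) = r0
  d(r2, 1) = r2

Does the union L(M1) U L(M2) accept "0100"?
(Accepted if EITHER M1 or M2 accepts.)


M1: final=q0 accepted=False
M2: final=r2 accepted=True

Yes, union accepts


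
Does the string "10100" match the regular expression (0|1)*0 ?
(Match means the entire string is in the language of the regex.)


|string| = 5; first = '1'; last = '0'

Yes, "10100" matches (0|1)*0


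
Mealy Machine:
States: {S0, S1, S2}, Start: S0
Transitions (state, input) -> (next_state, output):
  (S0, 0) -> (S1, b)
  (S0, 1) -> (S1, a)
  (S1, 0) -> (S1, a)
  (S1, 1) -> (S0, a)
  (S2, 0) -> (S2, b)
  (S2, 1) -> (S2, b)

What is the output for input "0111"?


Step-by-step:
  (S0, 0) -> (S1, b)
  (S1, 1) -> (S0, a)
  (S0, 1) -> (S1, a)
  (S1, 1) -> (S0, a)

"baaa"


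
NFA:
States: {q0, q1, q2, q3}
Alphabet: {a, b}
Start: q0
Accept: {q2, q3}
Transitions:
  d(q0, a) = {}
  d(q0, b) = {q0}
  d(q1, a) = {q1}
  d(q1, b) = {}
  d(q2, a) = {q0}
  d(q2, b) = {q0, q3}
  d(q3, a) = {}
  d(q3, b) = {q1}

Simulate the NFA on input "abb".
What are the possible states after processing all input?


Start: {q0}
  --a--> {}
  --b--> {}
  --b--> {}

{} (empty set, no valid transitions)


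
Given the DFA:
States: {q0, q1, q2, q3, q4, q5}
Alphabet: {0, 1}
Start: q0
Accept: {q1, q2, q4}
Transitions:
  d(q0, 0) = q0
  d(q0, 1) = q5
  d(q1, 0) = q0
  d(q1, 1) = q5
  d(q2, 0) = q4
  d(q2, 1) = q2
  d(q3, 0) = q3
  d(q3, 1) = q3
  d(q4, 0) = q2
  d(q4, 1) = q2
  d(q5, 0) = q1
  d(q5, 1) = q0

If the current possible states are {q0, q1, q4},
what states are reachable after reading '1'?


Apply transition on '1' from each current state:
  d(q0, 1) = q5
  d(q1, 1) = q5
  d(q4, 1) = q2

{q2, q5}


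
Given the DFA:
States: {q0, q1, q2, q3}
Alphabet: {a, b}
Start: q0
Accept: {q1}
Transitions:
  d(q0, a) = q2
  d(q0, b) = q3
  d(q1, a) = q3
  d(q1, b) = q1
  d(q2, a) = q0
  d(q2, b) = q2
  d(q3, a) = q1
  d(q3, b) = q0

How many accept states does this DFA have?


Accept states listed: {q1}
Counting: q1(1)

1


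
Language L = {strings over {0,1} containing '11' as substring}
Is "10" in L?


'11' does not occur

No, "10" is not in L


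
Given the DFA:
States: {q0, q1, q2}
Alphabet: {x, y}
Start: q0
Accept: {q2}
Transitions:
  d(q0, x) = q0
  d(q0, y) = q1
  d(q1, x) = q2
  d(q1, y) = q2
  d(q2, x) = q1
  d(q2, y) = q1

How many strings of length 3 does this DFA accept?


Enumerating all length-3 strings:
  "xxx" -> q0 [reject]
  "xxy" -> q1 [reject]
  "xyx" -> q2 [accept]
  "xyy" -> q2 [accept]
  "yxx" -> q1 [reject]
  "yxy" -> q1 [reject]
  "yyx" -> q1 [reject]
  "yyy" -> q1 [reject]

2 out of 8


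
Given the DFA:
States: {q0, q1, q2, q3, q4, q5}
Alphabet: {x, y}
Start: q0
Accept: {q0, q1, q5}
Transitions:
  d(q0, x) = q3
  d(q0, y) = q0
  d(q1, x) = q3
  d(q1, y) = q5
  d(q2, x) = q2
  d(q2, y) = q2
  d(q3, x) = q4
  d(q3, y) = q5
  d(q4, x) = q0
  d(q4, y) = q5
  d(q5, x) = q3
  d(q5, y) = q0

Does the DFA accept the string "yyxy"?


Trace: q0 -> q0 -> q0 -> q3 -> q5
Final state: q5
Accept states: {q0, q1, q5}

Yes, accepted (final state q5 is an accept state)


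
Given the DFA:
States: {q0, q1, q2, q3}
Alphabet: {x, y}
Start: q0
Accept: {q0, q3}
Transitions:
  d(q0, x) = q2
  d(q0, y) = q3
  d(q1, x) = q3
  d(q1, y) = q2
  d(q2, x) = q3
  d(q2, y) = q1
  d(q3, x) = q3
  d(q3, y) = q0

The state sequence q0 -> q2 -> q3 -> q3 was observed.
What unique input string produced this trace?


Trace back each transition to find the symbol:
  q0 --[x]--> q2
  q2 --[x]--> q3
  q3 --[x]--> q3

"xxx"


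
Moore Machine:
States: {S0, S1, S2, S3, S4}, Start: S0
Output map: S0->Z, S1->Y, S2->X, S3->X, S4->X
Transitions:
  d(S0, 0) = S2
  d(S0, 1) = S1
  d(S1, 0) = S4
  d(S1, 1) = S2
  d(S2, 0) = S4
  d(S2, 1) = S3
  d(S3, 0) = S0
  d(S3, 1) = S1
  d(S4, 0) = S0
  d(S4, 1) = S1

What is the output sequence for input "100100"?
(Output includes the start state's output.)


Start: S0 (output Z)
  --1--> S1 (output Y)
  --0--> S4 (output X)
  --0--> S0 (output Z)
  --1--> S1 (output Y)
  --0--> S4 (output X)
  --0--> S0 (output Z)

"ZYXZYXZ"


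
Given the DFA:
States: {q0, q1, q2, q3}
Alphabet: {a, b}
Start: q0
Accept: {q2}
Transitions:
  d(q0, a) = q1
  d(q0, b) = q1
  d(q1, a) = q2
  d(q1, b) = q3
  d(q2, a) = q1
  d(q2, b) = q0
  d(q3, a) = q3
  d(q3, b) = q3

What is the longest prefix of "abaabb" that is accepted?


Run the DFA, marking each prefix where the state is accepting:
  "" -> q0 [reject]
  "a" -> q1 [reject]
  "ab" -> q3 [reject]
  "aba" -> q3 [reject]
  "abaa" -> q3 [reject]
  "abaab" -> q3 [reject]
  "abaabb" -> q3 [reject]

No prefix is accepted


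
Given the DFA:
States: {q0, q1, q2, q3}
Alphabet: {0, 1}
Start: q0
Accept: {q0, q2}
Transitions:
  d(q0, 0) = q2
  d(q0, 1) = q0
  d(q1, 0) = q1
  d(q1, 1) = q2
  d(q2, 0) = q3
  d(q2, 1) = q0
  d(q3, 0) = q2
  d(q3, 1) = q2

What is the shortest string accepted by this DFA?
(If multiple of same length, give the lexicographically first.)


BFS by string length (lex-first path to each state shown):
  len 0: q0<-""
Found accept state at length 0.

"" (empty string)


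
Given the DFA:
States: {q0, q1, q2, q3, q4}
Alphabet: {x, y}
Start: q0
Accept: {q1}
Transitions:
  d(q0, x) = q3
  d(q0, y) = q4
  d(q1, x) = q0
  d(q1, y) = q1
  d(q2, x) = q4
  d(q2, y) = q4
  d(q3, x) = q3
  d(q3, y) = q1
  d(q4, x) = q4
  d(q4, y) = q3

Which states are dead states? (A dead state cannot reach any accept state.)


Forward reachability from each state:
  q0 -> reaches accept state q1 (live)
  q1 -> reaches accept state q1 (live)
  q2 -> reaches accept state q1 (live)
  q3 -> reaches accept state q1 (live)
  q4 -> reaches accept state q1 (live)

None (all states can reach an accept state)


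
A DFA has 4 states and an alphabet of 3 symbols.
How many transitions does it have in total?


Each state has exactly one transition per symbol.
4 * 3 = 12

12


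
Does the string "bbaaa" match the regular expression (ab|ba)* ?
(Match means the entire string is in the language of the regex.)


|string| = 5; first = 'b'; last = 'a'

No, "bbaaa" does not match (ab|ba)*


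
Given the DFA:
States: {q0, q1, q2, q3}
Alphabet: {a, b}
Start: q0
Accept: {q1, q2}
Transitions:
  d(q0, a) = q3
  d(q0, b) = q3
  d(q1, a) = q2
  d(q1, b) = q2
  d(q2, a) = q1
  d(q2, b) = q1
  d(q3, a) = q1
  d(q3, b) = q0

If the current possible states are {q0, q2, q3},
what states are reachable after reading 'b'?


Apply transition on 'b' from each current state:
  d(q0, b) = q3
  d(q2, b) = q1
  d(q3, b) = q0

{q0, q1, q3}


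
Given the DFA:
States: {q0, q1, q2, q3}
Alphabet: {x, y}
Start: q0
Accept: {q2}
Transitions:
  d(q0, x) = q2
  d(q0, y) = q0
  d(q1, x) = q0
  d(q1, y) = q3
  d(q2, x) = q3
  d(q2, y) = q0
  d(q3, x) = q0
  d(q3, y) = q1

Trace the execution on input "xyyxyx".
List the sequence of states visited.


Input: xyyxyx
d(q0, x) = q2
d(q2, y) = q0
d(q0, y) = q0
d(q0, x) = q2
d(q2, y) = q0
d(q0, x) = q2


q0 -> q2 -> q0 -> q0 -> q2 -> q0 -> q2


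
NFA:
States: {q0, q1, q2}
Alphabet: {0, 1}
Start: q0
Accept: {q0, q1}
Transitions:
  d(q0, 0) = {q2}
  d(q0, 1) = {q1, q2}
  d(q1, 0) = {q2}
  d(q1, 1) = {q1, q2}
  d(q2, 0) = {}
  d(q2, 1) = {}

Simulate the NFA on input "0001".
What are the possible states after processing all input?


Start: {q0}
  --0--> {q2}
  --0--> {}
  --0--> {}
  --1--> {}

{} (empty set, no valid transitions)


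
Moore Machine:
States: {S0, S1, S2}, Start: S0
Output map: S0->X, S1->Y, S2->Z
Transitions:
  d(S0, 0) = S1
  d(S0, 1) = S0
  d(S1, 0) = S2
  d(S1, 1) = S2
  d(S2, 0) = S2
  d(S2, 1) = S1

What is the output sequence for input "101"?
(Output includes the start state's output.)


Start: S0 (output X)
  --1--> S0 (output X)
  --0--> S1 (output Y)
  --1--> S2 (output Z)

"XXYZ"


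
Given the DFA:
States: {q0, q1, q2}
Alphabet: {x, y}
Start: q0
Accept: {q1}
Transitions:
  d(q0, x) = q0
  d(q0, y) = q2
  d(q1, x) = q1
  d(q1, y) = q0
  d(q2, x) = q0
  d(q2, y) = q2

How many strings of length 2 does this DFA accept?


Enumerating all length-2 strings:
  "xx" -> q0 [reject]
  "xy" -> q2 [reject]
  "yx" -> q0 [reject]
  "yy" -> q2 [reject]

0 out of 4


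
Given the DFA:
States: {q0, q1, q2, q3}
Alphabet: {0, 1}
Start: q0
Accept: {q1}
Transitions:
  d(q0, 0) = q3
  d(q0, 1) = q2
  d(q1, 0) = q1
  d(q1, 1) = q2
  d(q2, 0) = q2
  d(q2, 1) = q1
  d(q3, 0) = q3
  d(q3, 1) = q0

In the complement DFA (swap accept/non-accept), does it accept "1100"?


Trace: q0 -> q2 -> q1 -> q1 -> q1
Final: q1
Original accept: {q1}
Complement: q1 is in original accept

No, complement rejects (original accepts)


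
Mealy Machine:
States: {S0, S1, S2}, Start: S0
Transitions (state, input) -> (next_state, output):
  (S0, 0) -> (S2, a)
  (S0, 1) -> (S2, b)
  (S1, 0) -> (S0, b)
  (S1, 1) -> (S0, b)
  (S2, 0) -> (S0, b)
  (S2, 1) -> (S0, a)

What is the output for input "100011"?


Step-by-step:
  (S0, 1) -> (S2, b)
  (S2, 0) -> (S0, b)
  (S0, 0) -> (S2, a)
  (S2, 0) -> (S0, b)
  (S0, 1) -> (S2, b)
  (S2, 1) -> (S0, a)

"bbabba"


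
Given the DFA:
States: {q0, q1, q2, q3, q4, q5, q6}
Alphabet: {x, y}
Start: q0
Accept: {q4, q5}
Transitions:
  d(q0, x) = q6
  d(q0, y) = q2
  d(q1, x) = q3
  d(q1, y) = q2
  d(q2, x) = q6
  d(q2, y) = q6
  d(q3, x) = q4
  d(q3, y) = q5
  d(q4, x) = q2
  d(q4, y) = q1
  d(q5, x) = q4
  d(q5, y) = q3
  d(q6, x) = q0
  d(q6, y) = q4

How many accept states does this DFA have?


Accept states listed: {q4, q5}
Counting: q4(1) q5(2)

2


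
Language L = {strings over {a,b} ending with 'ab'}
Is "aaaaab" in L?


last two symbols = 'ab'

Yes, "aaaaab" is in L


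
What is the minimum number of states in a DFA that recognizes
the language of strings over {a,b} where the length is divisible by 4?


States track (length) mod 4.
Need 4 states: one per remainder 0..3; accept = remainder 0.

4


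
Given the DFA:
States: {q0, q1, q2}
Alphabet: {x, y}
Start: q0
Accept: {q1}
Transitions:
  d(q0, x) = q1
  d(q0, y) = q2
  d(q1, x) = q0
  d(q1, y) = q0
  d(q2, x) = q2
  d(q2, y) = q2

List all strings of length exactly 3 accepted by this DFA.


All strings of length 3: 8 total
Accepted: 2

"xxx", "xyx"


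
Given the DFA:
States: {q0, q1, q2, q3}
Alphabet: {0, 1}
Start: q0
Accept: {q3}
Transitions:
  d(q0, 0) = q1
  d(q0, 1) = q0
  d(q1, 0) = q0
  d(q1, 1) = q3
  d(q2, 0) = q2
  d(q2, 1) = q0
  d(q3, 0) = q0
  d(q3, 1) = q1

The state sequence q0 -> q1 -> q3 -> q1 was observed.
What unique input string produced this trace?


Trace back each transition to find the symbol:
  q0 --[0]--> q1
  q1 --[1]--> q3
  q3 --[1]--> q1

"011"
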